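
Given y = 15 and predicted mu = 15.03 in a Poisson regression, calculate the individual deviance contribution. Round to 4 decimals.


First: ln(15/15.03) = -0.001998.
Then: 15 * -0.001998 = -0.029970.
y - mu = 15 - 15.03 = -0.03.
D = 2(-0.029970 - -0.03) = 0.000060, which rounds to 0.0001.

0.0001


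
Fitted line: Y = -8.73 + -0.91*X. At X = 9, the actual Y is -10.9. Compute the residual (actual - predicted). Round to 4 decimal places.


Fitted value at X = 9 is yhat = -8.73 + -0.91*9 = -16.9200.
Residual = -10.9 - -16.9200 = 6.0200.

6.0200


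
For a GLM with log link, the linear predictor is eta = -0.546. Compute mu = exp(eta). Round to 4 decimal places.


mu = exp(eta) = exp(-0.546).
= 0.5793.

0.5793


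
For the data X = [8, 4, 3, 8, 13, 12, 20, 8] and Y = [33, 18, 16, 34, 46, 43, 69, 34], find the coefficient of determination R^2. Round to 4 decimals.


Fit the OLS line: b0 = 7.4627, b1 = 3.0697.
SSres = 15.8642.
SStot = 1975.8750.
R^2 = 1 - 15.8642/1975.8750 = 0.9920.

0.9920


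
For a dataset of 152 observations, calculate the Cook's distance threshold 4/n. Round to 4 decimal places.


The threshold is 4/n.
4/152 = 0.0263.

0.0263


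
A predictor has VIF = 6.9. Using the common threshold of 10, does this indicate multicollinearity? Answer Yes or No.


Compare VIF = 6.9 to the threshold of 10.
6.9 < 10, so the answer is No.

No


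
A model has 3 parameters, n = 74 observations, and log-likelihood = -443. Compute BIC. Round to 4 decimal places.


ln(74) = 4.304065.
k * ln(n) = 3 * 4.304065 = 12.912195.
-2L = 886.
BIC = 12.912195 + 886 = 898.912195, which rounds to 898.9122.

898.9122


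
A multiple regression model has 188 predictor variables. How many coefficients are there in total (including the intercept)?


Including the intercept, the model has 188 predictor coefficients + 1 intercept.
Total = 189.

189


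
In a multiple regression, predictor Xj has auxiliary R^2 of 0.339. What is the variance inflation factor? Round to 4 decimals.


VIF = 1 / (1 - 0.339).
= 1 / 0.661 = 1.5129.

1.5129


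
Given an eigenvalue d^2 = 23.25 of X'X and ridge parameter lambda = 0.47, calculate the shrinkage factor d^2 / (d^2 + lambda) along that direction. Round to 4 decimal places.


d^2 + lambda = 23.25 + 0.47 = 23.7200.
Shrinkage factor = 23.25/23.7200 = 0.9802.

0.9802


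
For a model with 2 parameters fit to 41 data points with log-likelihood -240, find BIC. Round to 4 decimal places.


k * ln(n) = 2 * ln(41) = 2 * 3.713572 = 7.427144.
-2 * loglik = -2 * (-240) = 480.
BIC = 7.427144 + 480 = 487.427144, which rounds to 487.4271.

487.4271


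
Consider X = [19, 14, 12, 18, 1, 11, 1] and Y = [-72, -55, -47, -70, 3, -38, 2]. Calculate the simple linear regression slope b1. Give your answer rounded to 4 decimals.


Calculate xbar = 10.8571, ybar = -39.5714.
S_xx = 322.8571, S_xy = -1367.5714.
Using b1 = S_xy / S_xx = -1367.5714 / 322.8571, we get b1 = -4.2358.

-4.2358


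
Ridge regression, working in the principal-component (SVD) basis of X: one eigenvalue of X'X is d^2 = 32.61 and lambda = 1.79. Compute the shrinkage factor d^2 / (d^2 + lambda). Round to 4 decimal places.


Denominator = d^2 + lambda = 32.61 + 1.79 = 34.4000.
Shrinkage = 32.61 / 34.4000 = 0.9480.

0.9480


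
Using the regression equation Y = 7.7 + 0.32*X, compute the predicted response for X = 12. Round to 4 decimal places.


Substitute X = 12 into the equation:
Y = 7.7 + 0.32 * 12 = 7.7 + 3.8400 = 11.5400.

11.5400


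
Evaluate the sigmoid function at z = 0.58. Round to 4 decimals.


First, exp(-0.5800) = 0.5599.
Then sigma(z) = 1/(1 + 0.5599) = 0.6411.

0.6411


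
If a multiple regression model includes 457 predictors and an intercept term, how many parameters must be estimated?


Total coefficients = number of predictors + 1 (for the intercept).
= 457 + 1 = 458.

458


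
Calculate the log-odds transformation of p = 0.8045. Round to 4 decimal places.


Compute the odds: 0.8045/0.1955 = 4.1151.
Take the natural log: ln(4.1151) = 1.4147.

1.4147


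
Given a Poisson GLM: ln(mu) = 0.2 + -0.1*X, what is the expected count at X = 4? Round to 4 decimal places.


eta = 0.2 + -0.1 * 4 = -0.2000.
mu = exp(-0.2000) = 0.8187.

0.8187


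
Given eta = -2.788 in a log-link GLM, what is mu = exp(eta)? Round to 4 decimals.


The inverse log link gives:
mu = exp(-2.788) = 0.0615.

0.0615


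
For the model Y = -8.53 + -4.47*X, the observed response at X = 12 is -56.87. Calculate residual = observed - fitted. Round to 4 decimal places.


Fitted value at X = 12 is yhat = -8.53 + -4.47*12 = -62.1700.
Residual = -56.87 - -62.1700 = 5.3000.

5.3000


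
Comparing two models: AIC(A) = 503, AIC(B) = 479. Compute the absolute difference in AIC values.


|AIC_A - AIC_B| = |503 - 479| = 24.
Model B is preferred (lower AIC).

24


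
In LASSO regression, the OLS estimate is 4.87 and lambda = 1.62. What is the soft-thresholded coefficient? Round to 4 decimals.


Absolute value: |4.87| = 4.87.
Compare to lambda = 1.62.
Since |beta| > lambda, coefficient = sign(beta)*(|beta| - lambda) = 3.2500.

3.2500


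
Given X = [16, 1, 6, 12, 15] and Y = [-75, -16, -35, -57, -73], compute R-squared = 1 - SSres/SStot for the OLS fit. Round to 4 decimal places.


After computing the OLS fit (b0=-11.3852, b1=-3.9815):
SSres = 8.7444, SStot = 2576.8000.
R^2 = 1 - 8.7444/2576.8000 = 0.9966.

0.9966


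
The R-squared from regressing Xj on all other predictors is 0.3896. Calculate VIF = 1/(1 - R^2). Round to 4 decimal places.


VIF = 1 / (1 - 0.3896).
= 1 / 0.6104 = 1.6383.

1.6383


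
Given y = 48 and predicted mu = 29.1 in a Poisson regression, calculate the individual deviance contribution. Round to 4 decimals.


Compute y*ln(y/mu) = 48*ln(48/29.1) = 48*0.500463 = 24.022224.
y - mu = 18.9.
D = 2*(24.022224 - (18.9)) = 10.244448, which rounds to 10.2444.

10.2444


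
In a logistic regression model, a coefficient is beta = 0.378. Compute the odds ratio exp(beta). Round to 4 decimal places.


Odds ratio = exp(beta) = exp(0.378).
= 1.4594.

1.4594


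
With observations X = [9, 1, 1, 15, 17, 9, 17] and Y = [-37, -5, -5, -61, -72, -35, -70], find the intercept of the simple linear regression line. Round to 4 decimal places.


First find the slope: b1 = -4.1056.
Means: xbar = 9.8571, ybar = -40.7143.
b0 = ybar - b1 * xbar = -40.7143 - -4.1056 * 9.8571 = -0.2450.

-0.2450


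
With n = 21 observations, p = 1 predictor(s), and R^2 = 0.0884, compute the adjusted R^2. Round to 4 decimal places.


Using the formula:
(1 - 0.0884) = 0.9116.
Multiply by 20/19: 0.9116 * 20 = 18.2320, then 18.2320 / 19 = 0.9596.
Adj R^2 = 1 - 0.9596 = 0.0404.

0.0404


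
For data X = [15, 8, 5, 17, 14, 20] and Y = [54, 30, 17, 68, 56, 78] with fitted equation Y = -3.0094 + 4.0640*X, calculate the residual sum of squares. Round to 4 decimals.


For each point, residual = actual - predicted.
Residuals: [-3.9506, 0.4974, -0.3106, 1.9214, 2.1134, -0.2706].
Sum of squared residuals = 24.1826.

24.1826


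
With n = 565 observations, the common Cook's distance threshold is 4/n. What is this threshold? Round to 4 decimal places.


Cook's distance cutoff = 4/n = 4/565.
= 0.0071.

0.0071


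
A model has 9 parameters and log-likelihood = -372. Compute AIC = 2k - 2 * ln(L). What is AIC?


AIC = 2k - 2*loglik = 2(9) - 2(-372).
= 18 + 744 = 762.

762


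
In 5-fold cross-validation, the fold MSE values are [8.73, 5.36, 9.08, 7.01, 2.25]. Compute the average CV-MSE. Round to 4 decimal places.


Total MSE across folds = 32.4300.
CV-MSE = 32.4300/5 = 6.4860.

6.4860


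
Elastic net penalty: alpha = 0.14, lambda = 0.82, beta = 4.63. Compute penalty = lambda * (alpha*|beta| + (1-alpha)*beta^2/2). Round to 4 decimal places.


Compute:
L1 = 0.14 * 4.63 = 0.6482.
L2 = 0.86 * 4.63^2 / 2 = 9.2179.
Penalty = 0.82 * (0.6482 + 9.2179) = 8.0902.

8.0902


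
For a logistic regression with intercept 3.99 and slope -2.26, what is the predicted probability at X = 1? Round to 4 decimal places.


Linear predictor: z = 3.99 + -2.26 * 1 = 1.7300.
P = 1/(1 + exp(-1.7300)) = 1/(1 + 0.1773) = 0.8494.

0.8494


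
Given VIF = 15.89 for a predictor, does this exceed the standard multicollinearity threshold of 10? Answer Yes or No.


The threshold is 10.
VIF = 15.89 is >= 10.
Multicollinearity indication: Yes.

Yes


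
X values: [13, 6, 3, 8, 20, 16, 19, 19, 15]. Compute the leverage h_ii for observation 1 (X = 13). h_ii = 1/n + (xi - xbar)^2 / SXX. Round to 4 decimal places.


Mean of X: xbar = 13.2222.
SXX = 307.5556.
For X = 13: h = 1/9 + (13 - 13.2222)^2/307.5556 = 0.1113.

0.1113


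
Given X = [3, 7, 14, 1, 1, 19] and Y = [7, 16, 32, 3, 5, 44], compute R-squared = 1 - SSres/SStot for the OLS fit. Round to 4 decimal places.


The fitted line is Y = 1.1294 + 2.2272*X.
SSres = 4.4067, SStot = 1390.8333.
R^2 = 1 - SSres/SStot = 0.9968.

0.9968


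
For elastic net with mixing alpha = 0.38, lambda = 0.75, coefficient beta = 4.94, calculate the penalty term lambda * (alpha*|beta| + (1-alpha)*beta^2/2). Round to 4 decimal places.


L1 component = 0.38 * |4.94| = 1.8772.
L2 component = 0.62 * 4.94^2 / 2 = 7.5651.
Penalty = 0.75 * (1.8772 + 7.5651) = 0.75 * 9.4423 = 7.0817.

7.0817


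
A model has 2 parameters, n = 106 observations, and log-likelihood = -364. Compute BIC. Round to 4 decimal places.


Compute k*ln(n) = 2*ln(106) = 2*4.663439 = 9.326878.
Then -2*loglik = 728.
BIC = 9.326878 + 728 = 737.326878, which rounds to 737.3269.

737.3269


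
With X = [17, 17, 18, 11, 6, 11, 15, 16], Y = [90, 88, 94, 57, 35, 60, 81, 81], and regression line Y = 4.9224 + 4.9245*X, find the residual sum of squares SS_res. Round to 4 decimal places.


Compute predicted values, then residuals = yi - yhat_i.
Residuals: [1.3611, -0.6389, 0.4366, -2.0919, 0.5306, 0.9081, 2.2101, -2.7144].
SSres = sum(residual^2) = 20.1861.

20.1861


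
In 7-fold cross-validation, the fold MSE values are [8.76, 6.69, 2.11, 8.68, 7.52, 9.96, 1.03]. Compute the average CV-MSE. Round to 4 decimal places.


Add all fold MSEs: 44.7500.
Divide by k = 7: 44.7500/7 = 6.3929.

6.3929


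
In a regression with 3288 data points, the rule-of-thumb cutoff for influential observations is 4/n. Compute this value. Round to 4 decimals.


Cook's distance cutoff = 4/n = 4/3288.
= 0.0012.

0.0012


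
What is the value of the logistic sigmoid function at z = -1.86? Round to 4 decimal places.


First, exp(1.8600) = 6.4237.
Then sigma(z) = 1/(1 + 6.4237) = 0.1347.

0.1347


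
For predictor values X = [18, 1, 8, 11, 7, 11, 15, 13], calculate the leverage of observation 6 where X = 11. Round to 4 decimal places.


Mean of X: xbar = 10.5000.
SXX = 192.0000.
For X = 11: h = 1/8 + (11 - 10.5000)^2/192.0000 = 0.1263.

0.1263


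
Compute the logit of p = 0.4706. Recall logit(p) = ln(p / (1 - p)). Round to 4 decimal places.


1 - p = 0.5294.
p/(1-p) = 0.8889.
logit = ln(0.8889) = -0.1177.

-0.1177


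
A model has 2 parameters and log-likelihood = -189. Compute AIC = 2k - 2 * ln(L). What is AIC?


AIC = 2k - 2*loglik = 2(2) - 2(-189).
= 4 + 378 = 382.

382


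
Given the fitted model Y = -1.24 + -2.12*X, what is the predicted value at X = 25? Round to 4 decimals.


Substitute X = 25 into the equation:
Y = -1.24 + -2.12 * 25 = -1.24 + -53.0000 = -54.2400.

-54.2400


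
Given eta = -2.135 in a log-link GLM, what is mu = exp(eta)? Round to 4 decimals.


mu = exp(eta) = exp(-2.135).
= 0.1182.

0.1182


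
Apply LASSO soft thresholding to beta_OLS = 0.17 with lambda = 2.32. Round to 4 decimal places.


Check: |0.17| = 0.17 vs lambda = 2.32.
Since |beta| <= lambda, the coefficient is set to 0.
Soft-thresholded coefficient = 0.0000.

0.0000


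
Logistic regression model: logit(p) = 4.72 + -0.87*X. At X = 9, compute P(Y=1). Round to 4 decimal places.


Compute z = 4.72 + (-0.87)(9) = -3.1100.
exp(-z) = 22.4210.
P = 1/(1 + 22.4210) = 0.0427.

0.0427


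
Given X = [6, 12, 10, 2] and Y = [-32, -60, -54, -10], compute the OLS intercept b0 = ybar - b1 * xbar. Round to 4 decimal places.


Compute b1 = -5.1186 from the OLS formula.
With xbar = 7.5000 and ybar = -39.0000, the intercept is:
b0 = -39.0000 - -5.1186 * 7.5000 = -0.6102.

-0.6102


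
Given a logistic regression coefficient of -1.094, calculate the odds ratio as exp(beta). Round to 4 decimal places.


The odds ratio is computed as:
OR = e^(-1.094) = 0.3349.

0.3349


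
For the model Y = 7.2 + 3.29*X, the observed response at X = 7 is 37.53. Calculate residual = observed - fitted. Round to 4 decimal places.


Compute yhat = 7.2 + (3.29)(7) = 30.2300.
Residual = actual - predicted = 37.53 - 30.2300 = 7.3000.

7.3000


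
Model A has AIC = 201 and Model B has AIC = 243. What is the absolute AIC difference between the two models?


|AIC_A - AIC_B| = |201 - 243| = 42.
Model A is preferred (lower AIC).

42


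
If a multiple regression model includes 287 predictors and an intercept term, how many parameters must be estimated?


Each predictor gets one coefficient, plus one intercept.
Total parameters = 287 + 1 = 288.

288


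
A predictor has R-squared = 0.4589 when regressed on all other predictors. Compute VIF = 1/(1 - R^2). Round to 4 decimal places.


Denominator: 1 - 0.4589 = 0.5411.
VIF = 1 / 0.5411 = 1.8481.

1.8481


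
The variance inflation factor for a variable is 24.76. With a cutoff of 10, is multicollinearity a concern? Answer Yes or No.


The threshold is 10.
VIF = 24.76 is >= 10.
Multicollinearity indication: Yes.

Yes


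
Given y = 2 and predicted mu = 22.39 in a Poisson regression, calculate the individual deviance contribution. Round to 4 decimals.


First: ln(2/22.39) = -2.415467.
Then: 2 * -2.415467 = -4.830934.
y - mu = 2 - 22.39 = -20.39.
D = 2(-4.830934 - -20.39) = 31.118132, which rounds to 31.1181.

31.1181


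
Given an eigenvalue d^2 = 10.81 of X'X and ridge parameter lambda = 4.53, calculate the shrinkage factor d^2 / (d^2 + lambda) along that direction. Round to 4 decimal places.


Compute the denominator: 10.81 + 4.53 = 15.3400.
Shrinkage factor = 10.81 / 15.3400 = 0.7047.

0.7047


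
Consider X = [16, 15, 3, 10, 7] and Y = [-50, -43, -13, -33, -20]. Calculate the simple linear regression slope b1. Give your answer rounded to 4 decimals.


Calculate xbar = 10.2000, ybar = -31.8000.
S_xx = 118.8000, S_xy = -332.2000.
Using b1 = S_xy / S_xx = -332.2000 / 118.8000, we get b1 = -2.7963.

-2.7963


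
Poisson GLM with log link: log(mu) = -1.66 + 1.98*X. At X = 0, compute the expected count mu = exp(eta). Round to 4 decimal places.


Linear predictor: eta = -1.66 + (1.98)(0) = -1.6600.
Expected count: mu = exp(-1.6600) = 0.1901.

0.1901


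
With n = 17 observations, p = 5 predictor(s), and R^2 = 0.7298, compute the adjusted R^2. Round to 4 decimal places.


Plug in: Adj R^2 = 1 - (1 - 0.7298) * 16/11.
= 1 - 0.2702 * 16/11
= 1 - 4.3232 / 11
= 1 - 0.3930 = 0.6070.

0.6070


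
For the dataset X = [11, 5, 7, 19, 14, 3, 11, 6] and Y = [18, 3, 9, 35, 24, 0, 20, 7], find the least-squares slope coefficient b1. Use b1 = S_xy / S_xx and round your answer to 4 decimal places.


First compute the means: xbar = 9.5000, ybar = 14.5000.
Then S_xx = sum((xi - xbar)^2) = 196.0000.
S_xy = sum((xi - xbar)(yi - ybar)) = 437.0000.
b1 = S_xy / S_xx = 437.0000 / 196.0000 = 2.2296.

2.2296


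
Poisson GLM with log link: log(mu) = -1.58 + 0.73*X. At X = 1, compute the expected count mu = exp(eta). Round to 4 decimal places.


eta = -1.58 + 0.73 * 1 = -0.8500.
mu = exp(-0.8500) = 0.4274.

0.4274


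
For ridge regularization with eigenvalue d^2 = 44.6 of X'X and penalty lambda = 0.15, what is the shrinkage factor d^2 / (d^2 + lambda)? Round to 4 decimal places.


Compute the denominator: 44.6 + 0.15 = 44.7500.
Shrinkage factor = 44.6 / 44.7500 = 0.9966.

0.9966


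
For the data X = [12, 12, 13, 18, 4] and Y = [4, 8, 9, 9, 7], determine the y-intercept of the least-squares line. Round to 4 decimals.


First find the slope: b1 = 0.1429.
Means: xbar = 11.8000, ybar = 7.4000.
b0 = ybar - b1 * xbar = 7.4000 - 0.1429 * 11.8000 = 5.7143.

5.7143


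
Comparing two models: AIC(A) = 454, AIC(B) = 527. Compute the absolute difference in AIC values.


Absolute difference = |454 - 527| = 73.
The model with lower AIC (A) is preferred.

73


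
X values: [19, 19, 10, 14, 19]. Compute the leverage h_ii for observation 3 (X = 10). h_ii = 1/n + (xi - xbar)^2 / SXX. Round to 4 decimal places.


Mean of X: xbar = 16.2000.
SXX = 66.8000.
For X = 10: h = 1/5 + (10 - 16.2000)^2/66.8000 = 0.7754.

0.7754


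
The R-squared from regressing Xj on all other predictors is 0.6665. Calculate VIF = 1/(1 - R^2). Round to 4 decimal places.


Denominator: 1 - 0.6665 = 0.3335.
VIF = 1 / 0.3335 = 2.9985.

2.9985


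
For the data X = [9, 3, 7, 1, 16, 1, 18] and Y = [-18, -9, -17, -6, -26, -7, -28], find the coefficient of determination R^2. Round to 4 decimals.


Fit the OLS line: b0 = -5.8239, b1 = -1.2770.
SSres = 7.8437.
SStot = 478.8571.
R^2 = 1 - 7.8437/478.8571 = 0.9836.

0.9836


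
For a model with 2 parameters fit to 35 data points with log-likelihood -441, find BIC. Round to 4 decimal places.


k * ln(n) = 2 * ln(35) = 2 * 3.555348 = 7.110696.
-2 * loglik = -2 * (-441) = 882.
BIC = 7.110696 + 882 = 889.110696, which rounds to 889.1107.

889.1107


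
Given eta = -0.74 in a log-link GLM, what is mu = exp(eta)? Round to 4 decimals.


Apply the inverse link:
mu = e^-0.74 = 0.4771.

0.4771


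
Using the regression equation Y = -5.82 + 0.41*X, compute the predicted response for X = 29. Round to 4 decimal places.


Predicted value:
Y = -5.82 + (0.41)(29) = -5.82 + 11.8900 = 6.0700.

6.0700


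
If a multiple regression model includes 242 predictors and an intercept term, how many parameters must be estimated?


Each predictor gets one coefficient, plus one intercept.
Total parameters = 242 + 1 = 243.

243


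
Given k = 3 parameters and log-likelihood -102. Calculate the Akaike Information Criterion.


AIC = 2*3 - 2*(-102).
= 6 + 204 = 210.

210


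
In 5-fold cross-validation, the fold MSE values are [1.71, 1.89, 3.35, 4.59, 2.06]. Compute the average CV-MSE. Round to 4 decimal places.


Sum of fold MSEs = 13.6000.
Average = 13.6000 / 5 = 2.7200.

2.7200


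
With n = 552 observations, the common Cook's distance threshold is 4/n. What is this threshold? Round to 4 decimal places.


The threshold is 4/n.
4/552 = 0.0072.

0.0072


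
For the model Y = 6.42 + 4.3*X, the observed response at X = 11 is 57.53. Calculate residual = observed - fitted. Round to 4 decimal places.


Compute yhat = 6.42 + (4.3)(11) = 53.7200.
Residual = actual - predicted = 57.53 - 53.7200 = 3.8100.

3.8100


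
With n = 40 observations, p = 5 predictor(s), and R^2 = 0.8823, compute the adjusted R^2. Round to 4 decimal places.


Using the formula:
(1 - 0.8823) = 0.1177.
Multiply by 39/34: 0.1177 * 39 = 4.5903, then 4.5903 / 34 = 0.1350.
Adj R^2 = 1 - 0.1350 = 0.8650.

0.8650


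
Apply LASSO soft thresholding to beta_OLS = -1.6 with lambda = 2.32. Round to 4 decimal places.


Check: |-1.6| = 1.6 vs lambda = 2.32.
Since |beta| <= lambda, the coefficient is set to 0.
Soft-thresholded coefficient = 0.0000.

0.0000


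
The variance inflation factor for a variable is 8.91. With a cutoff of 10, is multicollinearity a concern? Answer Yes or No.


Compare VIF = 8.91 to the threshold of 10.
8.91 < 10, so the answer is No.

No


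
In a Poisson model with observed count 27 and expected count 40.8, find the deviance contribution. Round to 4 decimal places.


Compute y*ln(y/mu) = 27*ln(27/40.8) = 27*-0.412845 = -11.146815.
y - mu = -13.8.
D = 2*(-11.146815 - (-13.8)) = 5.306370, which rounds to 5.3064.

5.3064


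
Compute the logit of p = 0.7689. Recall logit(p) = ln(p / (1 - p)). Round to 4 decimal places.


1 - p = 0.2311.
p/(1-p) = 3.3271.
logit = ln(3.3271) = 1.2021.

1.2021


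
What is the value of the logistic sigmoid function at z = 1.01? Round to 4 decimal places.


exp(-1.0100) = 0.3642.
1 + exp(-z) = 1.3642.
sigmoid = 1/1.3642 = 0.7330.

0.7330


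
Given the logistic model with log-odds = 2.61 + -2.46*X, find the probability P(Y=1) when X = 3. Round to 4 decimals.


z = 2.61 + -2.46 * 3 = -4.7700.
Sigmoid: P = 1 / (1 + exp(4.7700)) = 0.0084.

0.0084


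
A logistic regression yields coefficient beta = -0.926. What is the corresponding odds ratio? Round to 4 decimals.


The odds ratio is computed as:
OR = e^(-0.926) = 0.3961.

0.3961


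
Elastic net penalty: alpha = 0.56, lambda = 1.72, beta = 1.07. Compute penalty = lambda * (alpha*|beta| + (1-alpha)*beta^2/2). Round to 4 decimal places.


Compute:
L1 = 0.56 * 1.07 = 0.5992.
L2 = 0.44 * 1.07^2 / 2 = 0.2519.
Penalty = 1.72 * (0.5992 + 0.2519) = 1.4639.

1.4639


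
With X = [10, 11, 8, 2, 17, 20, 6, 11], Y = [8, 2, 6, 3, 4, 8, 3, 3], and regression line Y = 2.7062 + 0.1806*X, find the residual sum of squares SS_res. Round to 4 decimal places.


Compute predicted values, then residuals = yi - yhat_i.
Residuals: [3.4878, -2.6928, 1.8490, -0.0674, -1.7764, 1.6818, -0.7898, -1.6928].
SSres = sum(residual^2) = 32.3127.

32.3127


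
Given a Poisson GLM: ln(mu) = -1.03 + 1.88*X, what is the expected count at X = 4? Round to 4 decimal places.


Linear predictor: eta = -1.03 + (1.88)(4) = 6.4900.
Expected count: mu = exp(6.4900) = 658.5234.

658.5234


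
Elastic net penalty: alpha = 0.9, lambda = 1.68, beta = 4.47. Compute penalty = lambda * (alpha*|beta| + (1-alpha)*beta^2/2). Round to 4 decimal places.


Compute:
L1 = 0.9 * 4.47 = 4.0230.
L2 = 0.1 * 4.47^2 / 2 = 0.9990.
Penalty = 1.68 * (4.0230 + 0.9990) = 8.4370.

8.4370


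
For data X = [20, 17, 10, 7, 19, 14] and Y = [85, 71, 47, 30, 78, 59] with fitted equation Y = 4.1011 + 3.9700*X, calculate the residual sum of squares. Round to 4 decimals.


For each point, residual = actual - predicted.
Residuals: [1.4989, -0.5911, 3.1989, -1.8911, -1.5311, -0.6811].
Sum of squared residuals = 19.2135.

19.2135


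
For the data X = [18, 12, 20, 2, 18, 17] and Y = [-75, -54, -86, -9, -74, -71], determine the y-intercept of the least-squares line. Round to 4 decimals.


Compute b1 = -4.1365 from the OLS formula.
With xbar = 14.5000 and ybar = -61.5000, the intercept is:
b0 = -61.5000 - -4.1365 * 14.5000 = -1.5213.

-1.5213


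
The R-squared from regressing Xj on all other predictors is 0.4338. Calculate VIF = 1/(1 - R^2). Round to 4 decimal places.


Denominator: 1 - 0.4338 = 0.5662.
VIF = 1 / 0.5662 = 1.7662.

1.7662


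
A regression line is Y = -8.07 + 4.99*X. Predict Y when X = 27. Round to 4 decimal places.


Substitute X = 27 into the equation:
Y = -8.07 + 4.99 * 27 = -8.07 + 134.7300 = 126.6600.

126.6600


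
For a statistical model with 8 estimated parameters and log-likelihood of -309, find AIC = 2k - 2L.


AIC = 2*8 - 2*(-309).
= 16 + 618 = 634.

634


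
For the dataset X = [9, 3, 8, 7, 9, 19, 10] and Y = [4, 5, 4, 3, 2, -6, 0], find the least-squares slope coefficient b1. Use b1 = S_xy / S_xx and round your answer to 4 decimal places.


First compute the means: xbar = 9.2857, ybar = 1.7143.
Then S_xx = sum((xi - xbar)^2) = 141.4286.
S_xy = sum((xi - xbar)(yi - ybar)) = -103.4286.
b1 = S_xy / S_xx = -103.4286 / 141.4286 = -0.7313.

-0.7313


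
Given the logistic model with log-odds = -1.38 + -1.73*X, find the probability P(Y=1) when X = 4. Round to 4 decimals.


Linear predictor: z = -1.38 + -1.73 * 4 = -8.3000.
P = 1/(1 + exp(8.3000)) = 1/(1 + 4023.8724) = 0.0002.

0.0002


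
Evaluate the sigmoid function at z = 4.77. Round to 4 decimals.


Compute exp(-4.7700) = 0.0085.
Sigmoid = 1 / (1 + 0.0085) = 1 / 1.0085 = 0.9916.

0.9916


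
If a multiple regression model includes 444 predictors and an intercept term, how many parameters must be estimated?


Each predictor gets one coefficient, plus one intercept.
Total parameters = 444 + 1 = 445.

445


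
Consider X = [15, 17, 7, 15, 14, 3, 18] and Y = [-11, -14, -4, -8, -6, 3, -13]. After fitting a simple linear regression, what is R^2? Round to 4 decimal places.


The fitted line is Y = 5.1918 + -1.0039*X.
SSres = 22.8544, SStot = 209.7143.
R^2 = 1 - SSres/SStot = 0.8910.

0.8910


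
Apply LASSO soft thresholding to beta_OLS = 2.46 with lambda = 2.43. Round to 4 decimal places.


|beta_OLS| = 2.46.
lambda = 2.43.
Since |beta| > lambda, coefficient = sign(beta)*(|beta| - lambda) = 0.0300.
Result = 0.0300.

0.0300


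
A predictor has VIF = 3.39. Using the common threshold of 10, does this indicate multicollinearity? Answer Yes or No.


The threshold is 10.
VIF = 3.39 is < 10.
Multicollinearity indication: No.

No


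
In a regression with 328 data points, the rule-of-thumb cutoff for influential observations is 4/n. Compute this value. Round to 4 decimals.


The threshold is 4/n.
4/328 = 0.0122.

0.0122


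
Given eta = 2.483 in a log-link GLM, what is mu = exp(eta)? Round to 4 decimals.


The inverse log link gives:
mu = exp(2.483) = 11.9771.

11.9771


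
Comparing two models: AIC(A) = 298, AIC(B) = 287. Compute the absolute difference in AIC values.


Compute |298 - 287| = 11.
Model B has the smaller AIC.

11


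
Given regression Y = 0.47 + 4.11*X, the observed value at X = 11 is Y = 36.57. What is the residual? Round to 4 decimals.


Fitted value at X = 11 is yhat = 0.47 + 4.11*11 = 45.6800.
Residual = 36.57 - 45.6800 = -9.1100.

-9.1100


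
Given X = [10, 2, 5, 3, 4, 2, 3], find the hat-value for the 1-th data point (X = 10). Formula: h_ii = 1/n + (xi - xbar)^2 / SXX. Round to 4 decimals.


Mean of X: xbar = 4.1429.
SXX = 46.8571.
For X = 10: h = 1/7 + (10 - 4.1429)^2/46.8571 = 0.8750.

0.8750


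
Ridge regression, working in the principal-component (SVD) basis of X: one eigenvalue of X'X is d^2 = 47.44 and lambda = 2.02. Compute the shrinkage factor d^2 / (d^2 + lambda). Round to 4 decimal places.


Denominator = d^2 + lambda = 47.44 + 2.02 = 49.4600.
Shrinkage = 47.44 / 49.4600 = 0.9592.

0.9592


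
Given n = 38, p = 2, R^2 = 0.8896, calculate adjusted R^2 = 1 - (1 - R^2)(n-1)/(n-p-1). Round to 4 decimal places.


Using the formula:
(1 - 0.8896) = 0.1104.
Multiply by 37/35: 0.1104 * 37 = 4.0848, then 4.0848 / 35 = 0.1167.
Adj R^2 = 1 - 0.1167 = 0.8833.

0.8833


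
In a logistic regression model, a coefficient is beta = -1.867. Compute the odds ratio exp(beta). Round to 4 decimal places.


exp(-1.867) = 0.1546.
So the odds ratio is 0.1546.

0.1546


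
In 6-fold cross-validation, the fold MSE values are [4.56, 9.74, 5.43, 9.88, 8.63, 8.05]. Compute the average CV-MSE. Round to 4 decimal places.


Sum of fold MSEs = 46.2900.
Average = 46.2900 / 6 = 7.7150.

7.7150


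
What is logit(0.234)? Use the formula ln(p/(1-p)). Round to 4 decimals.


The odds are p/(1-p) = 0.234 / 0.766 = 0.3055.
logit(p) = ln(0.3055) = -1.1859.

-1.1859


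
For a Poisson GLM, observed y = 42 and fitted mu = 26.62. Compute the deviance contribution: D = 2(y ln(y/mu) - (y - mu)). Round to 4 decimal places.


y/mu = 42/26.62 = 1.577761 (approx.), and ln(42/26.62) = 0.456007.
y * ln(y/mu) = 42 * 0.456007 = 19.152294.
y - mu = 15.38.
D = 2 * (19.152294 - 15.38) = 7.544588, which rounds to 7.5446.

7.5446


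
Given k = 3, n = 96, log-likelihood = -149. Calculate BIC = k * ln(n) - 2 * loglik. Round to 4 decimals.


k * ln(n) = 3 * ln(96) = 3 * 4.564348 = 13.693044.
-2 * loglik = -2 * (-149) = 298.
BIC = 13.693044 + 298 = 311.693044, which rounds to 311.6930.

311.6930


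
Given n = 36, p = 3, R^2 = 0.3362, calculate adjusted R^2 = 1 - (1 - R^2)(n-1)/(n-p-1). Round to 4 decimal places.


Plug in: Adj R^2 = 1 - (1 - 0.3362) * 35/32.
= 1 - 0.6638 * 35/32
= 1 - 23.2330 / 32
= 1 - 0.7260 = 0.2740.

0.2740


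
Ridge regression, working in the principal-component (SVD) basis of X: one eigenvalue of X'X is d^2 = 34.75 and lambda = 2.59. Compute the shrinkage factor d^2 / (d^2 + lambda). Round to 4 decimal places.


Compute the denominator: 34.75 + 2.59 = 37.3400.
Shrinkage factor = 34.75 / 37.3400 = 0.9306.

0.9306


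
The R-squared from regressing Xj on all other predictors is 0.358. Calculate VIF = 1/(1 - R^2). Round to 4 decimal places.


Using VIF = 1/(1 - R^2_j):
1 - 0.358 = 0.642.
VIF = 1.5576.

1.5576


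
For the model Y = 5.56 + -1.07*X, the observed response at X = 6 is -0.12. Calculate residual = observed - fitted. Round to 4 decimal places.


Compute yhat = 5.56 + (-1.07)(6) = -0.8600.
Residual = actual - predicted = -0.12 - -0.8600 = 0.7400.

0.7400


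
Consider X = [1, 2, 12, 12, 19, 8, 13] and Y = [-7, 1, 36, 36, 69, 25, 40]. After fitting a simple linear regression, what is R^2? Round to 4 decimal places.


The fitted line is Y = -9.4360 + 3.9709*X.
SSres = 39.2209, SStot = 3913.7143.
R^2 = 1 - SSres/SStot = 0.9900.

0.9900


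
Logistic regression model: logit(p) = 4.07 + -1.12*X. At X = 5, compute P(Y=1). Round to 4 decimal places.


z = 4.07 + -1.12 * 5 = -1.5300.
Sigmoid: P = 1 / (1 + exp(1.5300)) = 0.1780.

0.1780


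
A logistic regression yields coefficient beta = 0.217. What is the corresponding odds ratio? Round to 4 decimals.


Odds ratio = exp(beta) = exp(0.217).
= 1.2423.

1.2423


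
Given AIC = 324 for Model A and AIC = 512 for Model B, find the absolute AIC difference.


Compute |324 - 512| = 188.
Model A has the smaller AIC.

188


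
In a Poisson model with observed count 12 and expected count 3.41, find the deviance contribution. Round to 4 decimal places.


First: ln(12/3.41) = 1.258194.
Then: 12 * 1.258194 = 15.098328.
y - mu = 12 - 3.41 = 8.59.
D = 2(15.098328 - 8.59) = 13.016656, which rounds to 13.0167.

13.0167


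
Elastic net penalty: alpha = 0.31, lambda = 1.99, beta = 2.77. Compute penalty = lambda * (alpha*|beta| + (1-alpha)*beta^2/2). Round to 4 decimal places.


Compute:
L1 = 0.31 * 2.77 = 0.8587.
L2 = 0.69 * 2.77^2 / 2 = 2.6472.
Penalty = 1.99 * (0.8587 + 2.6472) = 6.9766.

6.9766


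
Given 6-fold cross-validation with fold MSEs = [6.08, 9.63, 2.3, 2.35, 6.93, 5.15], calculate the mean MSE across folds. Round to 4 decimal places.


Sum of fold MSEs = 32.4400.
Average = 32.4400 / 6 = 5.4067.

5.4067


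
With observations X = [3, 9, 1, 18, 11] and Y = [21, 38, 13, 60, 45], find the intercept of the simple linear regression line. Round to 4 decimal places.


First find the slope: b1 = 2.7631.
Means: xbar = 8.4000, ybar = 35.4000.
b0 = ybar - b1 * xbar = 35.4000 - 2.7631 * 8.4000 = 12.1900.

12.1900


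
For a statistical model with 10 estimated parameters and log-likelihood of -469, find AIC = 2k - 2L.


AIC = 2k - 2*loglik = 2(10) - 2(-469).
= 20 + 938 = 958.

958


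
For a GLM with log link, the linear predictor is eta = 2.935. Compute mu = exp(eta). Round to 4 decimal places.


mu = exp(eta) = exp(2.935).
= 18.8215.

18.8215


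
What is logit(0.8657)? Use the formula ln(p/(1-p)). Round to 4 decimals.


Compute the odds: 0.8657/0.1343 = 6.4460.
Take the natural log: ln(6.4460) = 1.8635.

1.8635


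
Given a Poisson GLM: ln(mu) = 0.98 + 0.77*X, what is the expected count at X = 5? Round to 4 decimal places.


eta = 0.98 + 0.77 * 5 = 4.8300.
mu = exp(4.8300) = 125.2110.

125.2110


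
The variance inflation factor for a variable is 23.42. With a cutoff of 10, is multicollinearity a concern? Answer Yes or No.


Check: VIF = 23.42 vs threshold = 10.
Since 23.42 >= 10, the answer is Yes.

Yes


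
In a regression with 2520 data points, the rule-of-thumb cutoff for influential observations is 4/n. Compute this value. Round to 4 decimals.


Cook's distance cutoff = 4/n = 4/2520.
= 0.0016.

0.0016


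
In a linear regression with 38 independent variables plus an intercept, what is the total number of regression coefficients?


Including the intercept, the model has 38 predictor coefficients + 1 intercept.
Total = 39.

39


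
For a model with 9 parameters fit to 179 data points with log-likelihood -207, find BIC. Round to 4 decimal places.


k * ln(n) = 9 * ln(179) = 9 * 5.187386 = 46.686474.
-2 * loglik = -2 * (-207) = 414.
BIC = 46.686474 + 414 = 460.686474, which rounds to 460.6865.

460.6865


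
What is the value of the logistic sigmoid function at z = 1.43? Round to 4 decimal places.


exp(-1.4300) = 0.2393.
1 + exp(-z) = 1.2393.
sigmoid = 1/1.2393 = 0.8069.

0.8069


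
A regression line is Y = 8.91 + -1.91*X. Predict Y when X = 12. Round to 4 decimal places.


Predicted value:
Y = 8.91 + (-1.91)(12) = 8.91 + -22.9200 = -14.0100.

-14.0100


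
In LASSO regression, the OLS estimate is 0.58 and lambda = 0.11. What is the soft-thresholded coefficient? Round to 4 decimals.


|beta_OLS| = 0.58.
lambda = 0.11.
Since |beta| > lambda, coefficient = sign(beta)*(|beta| - lambda) = 0.4700.
Result = 0.4700.

0.4700


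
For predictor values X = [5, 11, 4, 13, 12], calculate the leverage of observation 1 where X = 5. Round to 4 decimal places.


n = 5, xbar = 9.0000.
SXX = sum((xi - xbar)^2) = 70.0000.
h = 1/5 + (5 - 9.0000)^2 / 70.0000 = 0.4286.

0.4286


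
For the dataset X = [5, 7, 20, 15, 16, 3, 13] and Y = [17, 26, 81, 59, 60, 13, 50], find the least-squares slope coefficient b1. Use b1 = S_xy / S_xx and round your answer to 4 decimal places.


Calculate xbar = 11.2857, ybar = 43.7143.
S_xx = 241.4286, S_xy = 967.5714.
Using b1 = S_xy / S_xx = 967.5714 / 241.4286, we get b1 = 4.0077.

4.0077


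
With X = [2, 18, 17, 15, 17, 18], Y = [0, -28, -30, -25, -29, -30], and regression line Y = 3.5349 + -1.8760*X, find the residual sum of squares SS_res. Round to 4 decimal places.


Predicted values from Y = 3.5349 + -1.8760*X.
Residuals: [0.2171, 2.2331, -1.6429, -0.3949, -0.6429, 0.2331].
SSres = 8.3566.

8.3566


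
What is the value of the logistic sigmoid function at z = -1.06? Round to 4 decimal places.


Compute exp(1.0600) = 2.8864.
Sigmoid = 1 / (1 + 2.8864) = 1 / 3.8864 = 0.2573.

0.2573


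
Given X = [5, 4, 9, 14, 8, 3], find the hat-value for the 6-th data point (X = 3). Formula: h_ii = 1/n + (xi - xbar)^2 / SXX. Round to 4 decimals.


n = 6, xbar = 7.1667.
SXX = sum((xi - xbar)^2) = 82.8333.
h = 1/6 + (3 - 7.1667)^2 / 82.8333 = 0.3763.

0.3763


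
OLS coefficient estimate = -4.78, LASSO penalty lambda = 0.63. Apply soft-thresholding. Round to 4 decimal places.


Absolute value: |-4.78| = 4.78.
Compare to lambda = 0.63.
Since |beta| > lambda, coefficient = sign(beta)*(|beta| - lambda) = -4.1500.

-4.1500


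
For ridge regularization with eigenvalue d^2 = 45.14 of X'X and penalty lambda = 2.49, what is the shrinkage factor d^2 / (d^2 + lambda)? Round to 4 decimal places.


d^2 + lambda = 45.14 + 2.49 = 47.6300.
Shrinkage factor = 45.14/47.6300 = 0.9477.

0.9477


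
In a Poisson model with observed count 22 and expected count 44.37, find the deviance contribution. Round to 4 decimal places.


y/mu = 22/44.37 = 0.495831 (approx.), and ln(22/44.37) = -0.701521.
y * ln(y/mu) = 22 * -0.701521 = -15.433462.
y - mu = -22.37.
D = 2 * (-15.433462 - -22.37) = 13.873076, which rounds to 13.8731.

13.8731


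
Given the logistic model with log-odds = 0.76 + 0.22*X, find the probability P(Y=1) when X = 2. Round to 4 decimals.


Linear predictor: z = 0.76 + 0.22 * 2 = 1.2000.
P = 1/(1 + exp(-1.2000)) = 1/(1 + 0.3012) = 0.7685.

0.7685


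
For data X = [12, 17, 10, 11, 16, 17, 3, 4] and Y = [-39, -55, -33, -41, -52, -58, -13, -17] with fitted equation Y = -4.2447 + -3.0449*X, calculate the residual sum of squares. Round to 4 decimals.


Compute predicted values, then residuals = yi - yhat_i.
Residuals: [1.7835, 1.0080, 1.6937, -3.2614, 0.9631, -1.9920, 0.3794, -0.5757].
SSres = sum(residual^2) = 23.0733.

23.0733


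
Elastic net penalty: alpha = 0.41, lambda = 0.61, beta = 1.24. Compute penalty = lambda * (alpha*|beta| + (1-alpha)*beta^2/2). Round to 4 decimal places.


Compute:
L1 = 0.41 * 1.24 = 0.5084.
L2 = 0.59 * 1.24^2 / 2 = 0.4536.
Penalty = 0.61 * (0.5084 + 0.4536) = 0.5868.

0.5868


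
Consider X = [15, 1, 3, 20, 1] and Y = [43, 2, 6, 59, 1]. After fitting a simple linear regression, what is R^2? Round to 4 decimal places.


Fit the OLS line: b0 = -2.0532, b1 = 3.0316.
SSres = 2.4835.
SStot = 2906.8000.
R^2 = 1 - 2.4835/2906.8000 = 0.9991.

0.9991


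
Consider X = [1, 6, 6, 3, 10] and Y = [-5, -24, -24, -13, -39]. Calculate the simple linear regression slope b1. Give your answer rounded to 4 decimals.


Calculate xbar = 5.2000, ybar = -21.0000.
S_xx = 46.8000, S_xy = -176.0000.
Using b1 = S_xy / S_xx = -176.0000 / 46.8000, we get b1 = -3.7607.

-3.7607


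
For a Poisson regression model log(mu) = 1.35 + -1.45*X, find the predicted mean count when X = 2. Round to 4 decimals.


Compute eta = 1.35 + -1.45 * 2 = -1.5500.
Apply inverse link: mu = e^-1.5500 = 0.2122.

0.2122


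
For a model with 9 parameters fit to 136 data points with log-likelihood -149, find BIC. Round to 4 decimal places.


Compute k*ln(n) = 9*ln(136) = 9*4.912655 = 44.213895.
Then -2*loglik = 298.
BIC = 44.213895 + 298 = 342.213895, which rounds to 342.2139.

342.2139


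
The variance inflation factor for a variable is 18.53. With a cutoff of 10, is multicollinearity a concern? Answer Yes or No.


The threshold is 10.
VIF = 18.53 is >= 10.
Multicollinearity indication: Yes.

Yes


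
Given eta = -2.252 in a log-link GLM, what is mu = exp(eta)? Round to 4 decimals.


mu = exp(eta) = exp(-2.252).
= 0.1052.

0.1052


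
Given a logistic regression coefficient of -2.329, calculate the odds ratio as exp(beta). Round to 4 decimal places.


exp(-2.329) = 0.0974.
So the odds ratio is 0.0974.

0.0974


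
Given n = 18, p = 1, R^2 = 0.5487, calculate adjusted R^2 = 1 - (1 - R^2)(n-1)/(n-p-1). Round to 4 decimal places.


Plug in: Adj R^2 = 1 - (1 - 0.5487) * 17/16.
= 1 - 0.4513 * 17/16
= 1 - 7.6721 / 16
= 1 - 0.4795 = 0.5205.

0.5205


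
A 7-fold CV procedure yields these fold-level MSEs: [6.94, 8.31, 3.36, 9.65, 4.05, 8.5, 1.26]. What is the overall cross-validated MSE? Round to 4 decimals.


Sum of fold MSEs = 42.0700.
Average = 42.0700 / 7 = 6.0100.

6.0100


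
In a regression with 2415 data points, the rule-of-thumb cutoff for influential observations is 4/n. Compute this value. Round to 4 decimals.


Cook's distance cutoff = 4/n = 4/2415.
= 0.0017.

0.0017


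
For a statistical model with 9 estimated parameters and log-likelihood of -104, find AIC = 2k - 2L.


Compute:
2k = 2*9 = 18.
-2*loglik = -2*(-104) = 208.
AIC = 18 + 208 = 226.

226


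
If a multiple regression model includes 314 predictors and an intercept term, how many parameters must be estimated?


Each predictor gets one coefficient, plus one intercept.
Total parameters = 314 + 1 = 315.

315


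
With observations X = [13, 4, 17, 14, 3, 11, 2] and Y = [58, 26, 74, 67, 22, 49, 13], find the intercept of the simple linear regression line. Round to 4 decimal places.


The slope is b1 = 3.9289.
Sample means are xbar = 9.1429 and ybar = 44.1429.
Intercept: b0 = 44.1429 - (3.9289)(9.1429) = 8.2219.

8.2219


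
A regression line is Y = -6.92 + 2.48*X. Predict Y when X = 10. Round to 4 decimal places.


Plug X = 10 into Y = -6.92 + 2.48*X:
Y = -6.92 + 24.8000 = 17.8800.

17.8800


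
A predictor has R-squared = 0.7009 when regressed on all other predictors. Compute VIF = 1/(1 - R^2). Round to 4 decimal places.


Using VIF = 1/(1 - R^2_j):
1 - 0.7009 = 0.2991.
VIF = 3.3434.

3.3434


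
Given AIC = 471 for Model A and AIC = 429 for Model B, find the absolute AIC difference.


|AIC_A - AIC_B| = |471 - 429| = 42.
Model B is preferred (lower AIC).

42
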